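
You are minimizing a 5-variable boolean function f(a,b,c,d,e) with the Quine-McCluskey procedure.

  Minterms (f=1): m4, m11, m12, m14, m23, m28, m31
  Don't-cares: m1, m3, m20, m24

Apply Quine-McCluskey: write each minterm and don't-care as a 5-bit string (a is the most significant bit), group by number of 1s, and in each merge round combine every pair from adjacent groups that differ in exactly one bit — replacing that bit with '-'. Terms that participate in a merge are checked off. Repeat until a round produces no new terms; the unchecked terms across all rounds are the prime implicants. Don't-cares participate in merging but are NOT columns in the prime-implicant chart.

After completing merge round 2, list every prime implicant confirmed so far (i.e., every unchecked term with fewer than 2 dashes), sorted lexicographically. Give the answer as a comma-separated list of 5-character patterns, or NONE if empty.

Round 0: 00001✓ 00011✓ 00100✓ 01011✓ 01100✓ 01110✓ 10100✓ 10111✓ 11000✓ 11100✓ 11111✓
Round 1: -0100✓ -1100✓ 0-011 0-100✓ 000-1 011-0 1-100✓ 1-111 11-00
Round 2: --100
PIs = {--100, 0-011, 000-1, 011-0, 1-111, 11-00}

0-011, 000-1, 011-0, 1-111, 11-00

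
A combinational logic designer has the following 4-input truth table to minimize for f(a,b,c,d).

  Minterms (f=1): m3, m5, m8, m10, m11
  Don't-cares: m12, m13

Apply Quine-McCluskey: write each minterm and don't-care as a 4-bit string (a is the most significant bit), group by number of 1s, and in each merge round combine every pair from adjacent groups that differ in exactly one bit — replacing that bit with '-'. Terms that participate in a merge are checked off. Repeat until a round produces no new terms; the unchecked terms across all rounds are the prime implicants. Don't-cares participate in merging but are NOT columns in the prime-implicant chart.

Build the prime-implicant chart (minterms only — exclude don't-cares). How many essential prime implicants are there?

Round 0: 0011✓ 0101✓ 1000✓ 1010✓ 1011✓ 1100✓ 1101✓
Round 1: -011 -101 1-00 10-0 101- 110-
PIs = {-011, -101, 1-00, 10-0, 101-, 110-}
Coverage chart:
  m3: -011 ←essential
  m5: -101 ←essential
  m8: 1-00,10-0
  m10: 10-0,101-
  m11: -011,101-
Essential: -011, -101

2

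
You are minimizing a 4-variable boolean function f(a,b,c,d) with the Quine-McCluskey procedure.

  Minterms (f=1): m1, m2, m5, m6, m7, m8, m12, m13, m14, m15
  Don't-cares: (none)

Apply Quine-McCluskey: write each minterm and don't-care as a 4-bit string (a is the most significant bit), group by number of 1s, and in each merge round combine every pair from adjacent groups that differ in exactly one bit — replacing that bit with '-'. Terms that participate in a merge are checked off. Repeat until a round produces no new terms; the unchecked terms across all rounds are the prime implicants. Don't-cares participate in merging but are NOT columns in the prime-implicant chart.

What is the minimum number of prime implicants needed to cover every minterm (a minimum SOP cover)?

[col 0] 0001*, 0010*, 0101*, 0110*, 0111*, 1000*, 1100*, 1101*, 1110*, 1111*
[col 1] -101*, -110*, -111*, 0-01, 0-10, 01-1*, 011-*, 1-00, 11-0*, 11-1*, 110-*, 111-*
[col 2] -1-1, -11-, 11--
Prime implicants: -1-1, -11-, 0-01, 0-10, 1-00, 11--
PI chart (minterm → PIs covering it):
  1 | 0-01  (sole → essential)
  2 | 0-10  (sole → essential)
  5 | -1-1,0-01
  6 | -11-,0-10
  7 | -1-1,-11-
  8 | 1-00  (sole → essential)
  12 | 1-00,11--
  13 | -1-1,11--
  14 | -11-,11--
  15 | -1-1,-11-,11--
Essential prime implicants: 0-01, 0-10, 1-00
Petrick residual → -1-1, -11-
Minimum SOP uses 5 PIs: bd + bc + a'c'd + a'cd' + ac'd'

5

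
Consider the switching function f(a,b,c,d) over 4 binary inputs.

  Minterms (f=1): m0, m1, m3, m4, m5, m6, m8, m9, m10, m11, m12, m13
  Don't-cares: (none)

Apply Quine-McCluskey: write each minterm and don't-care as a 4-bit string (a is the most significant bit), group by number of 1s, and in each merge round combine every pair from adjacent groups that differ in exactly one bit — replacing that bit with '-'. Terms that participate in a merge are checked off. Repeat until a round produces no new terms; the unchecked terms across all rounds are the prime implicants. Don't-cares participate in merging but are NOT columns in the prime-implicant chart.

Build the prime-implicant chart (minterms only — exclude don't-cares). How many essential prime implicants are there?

4

Round 0: 0000✓ 0001✓ 0011✓ 0100✓ 0101✓ 0110✓ 1000✓ 1001✓ 1010✓ 1011✓ 1100✓ 1101✓
Round 1: -000✓ -001✓ -011✓ -100✓ -101✓ 0-00✓ 0-01✓ 00-1✓ 000-✓ 01-0 010-✓ 1-00✓ 1-01✓ 10-0✓ 10-1✓ 100-✓ 101-✓ 110-✓
Round 2: --00✓ --01✓ -0-1 -00-✓ -10-✓ 0-0-✓ 1-0-✓ 10--
Round 3: --0-
PIs = {--0-, -0-1, 01-0, 10--}
Coverage chart:
  m0: --0- ←essential
  m1: --0-,-0-1
  m3: -0-1 ←essential
  m4: --0-,01-0
  m5: --0- ←essential
  m6: 01-0 ←essential
  m8: --0-,10--
  m9: --0-,-0-1,10--
  m10: 10-- ←essential
  m11: -0-1,10--
  m12: --0- ←essential
  m13: --0- ←essential
Essential: --0-, -0-1, 01-0, 10--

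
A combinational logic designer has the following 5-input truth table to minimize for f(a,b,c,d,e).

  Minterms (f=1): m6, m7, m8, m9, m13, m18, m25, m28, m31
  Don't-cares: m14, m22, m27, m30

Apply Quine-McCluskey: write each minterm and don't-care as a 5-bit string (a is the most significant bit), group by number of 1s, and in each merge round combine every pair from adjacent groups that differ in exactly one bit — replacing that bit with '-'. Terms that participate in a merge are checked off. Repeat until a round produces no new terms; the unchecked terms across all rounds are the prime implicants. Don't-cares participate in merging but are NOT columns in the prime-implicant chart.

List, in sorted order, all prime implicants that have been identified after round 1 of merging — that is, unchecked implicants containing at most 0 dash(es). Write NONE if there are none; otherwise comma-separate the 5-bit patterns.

size-2^0 implicants → 00110(✓)  00111(✓)  01000(✓)  01001(✓)  01101(✓)  01110(✓)  10010(✓)  10110(✓)  11001(✓)  11011(✓)  11100(✓)  11110(✓)  11111(✓)
size-2^1 implicants → -0110(✓)  -1001  -1110(✓)  0-110(✓)  0011-  01-01  0100-  1-110(✓)  10-10  11-11  110-1  111-0  1111-
size-2^2 implicants → --110
Unchecked terms (primes): --110, -1001, 0011-, 01-01, 0100-, 10-10, 11-11, 110-1, 111-0, 1111-

NONE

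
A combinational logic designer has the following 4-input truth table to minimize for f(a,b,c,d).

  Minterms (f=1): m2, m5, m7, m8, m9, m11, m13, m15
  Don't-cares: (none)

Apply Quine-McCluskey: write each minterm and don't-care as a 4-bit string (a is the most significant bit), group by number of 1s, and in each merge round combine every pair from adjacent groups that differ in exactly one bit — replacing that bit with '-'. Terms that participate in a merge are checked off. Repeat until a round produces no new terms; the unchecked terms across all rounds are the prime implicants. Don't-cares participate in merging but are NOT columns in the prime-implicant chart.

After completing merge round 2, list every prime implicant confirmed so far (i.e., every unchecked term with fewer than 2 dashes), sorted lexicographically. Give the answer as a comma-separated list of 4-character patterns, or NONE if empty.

[col 0] 0010, 0101*, 0111*, 1000*, 1001*, 1011*, 1101*, 1111*
[col 1] -101*, -111*, 01-1*, 1-01*, 1-11*, 10-1*, 100-, 11-1*
[col 2] -1-1, 1--1
Prime implicants: -1-1, 0010, 1--1, 100-

0010, 100-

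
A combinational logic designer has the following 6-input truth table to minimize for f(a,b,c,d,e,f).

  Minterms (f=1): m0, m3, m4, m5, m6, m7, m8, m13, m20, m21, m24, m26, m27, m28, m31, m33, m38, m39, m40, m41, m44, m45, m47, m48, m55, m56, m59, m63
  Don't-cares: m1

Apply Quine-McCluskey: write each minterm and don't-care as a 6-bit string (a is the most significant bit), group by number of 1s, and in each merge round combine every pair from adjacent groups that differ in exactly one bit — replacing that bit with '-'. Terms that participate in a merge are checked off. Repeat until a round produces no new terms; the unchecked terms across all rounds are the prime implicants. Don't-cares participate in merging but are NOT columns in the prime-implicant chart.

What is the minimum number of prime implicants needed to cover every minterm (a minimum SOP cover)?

size-2^0 implicants → 000000(✓)  000001(✓)  000011(✓)  000100(✓)  000101(✓)  000110(✓)  000111(✓)  001000(✓)  001101(✓)  010100(✓)  010101(✓)  011000(✓)  011010(✓)  011011(✓)  011100(✓)  011111(✓)  100001(✓)  100110(✓)  100111(✓)  101000(✓)  101001(✓)  101100(✓)  101101(✓)  101111(✓)  110000(✓)  110111(✓)  111000(✓)  111011(✓)  111111(✓)
size-2^1 implicants → -00001  -00110(✓)  -00111(✓)  -01000(✓)  -01101  -11000(✓)  -11011(✓)  -11111(✓)  0-0100(✓)  0-0101(✓)  0-1000(✓)  00-000  00-101  000-00(✓)  000-01(✓)  000-11(✓)  0000-1(✓)  00000-(✓)  0001-0(✓)  0001-1(✓)  00010-(✓)  00011-(✓)  01-100  01010-(✓)  011-00  011-11(✓)  0110-0  01101-  1-0111(✓)  1-1000(✓)  1-1111(✓)  10-001  10-111(✓)  10011-(✓)  101-00(✓)  101-01(✓)  10100-(✓)  1011-1  10110-(✓)  11-000  11-111(✓)  111-11(✓)
size-2^2 implicants → --1000  -0011-  -11-11  0-010-  000--1  000-0-  0001--  1--111  101-0-
Unchecked terms (primes): --1000, -00001, -0011-, -01101, -11-11, 0-010-, 00-000, 00-101, 000--1, 000-0-, 0001--, 01-100, 011-00, 0110-0, 01101-, 1--111, 10-001, 101-0-, 1011-1, 11-000
Minterm coverage:
  m0 ⊆ 00-000,000-0-
  m3 ⊆ 000--1 [E]
  m4 ⊆ 0-010-,000-0-,0001--
  m5 ⊆ 0-010-,00-101,000--1,000-0-,0001--
  m6 ⊆ -0011-,0001--
  m7 ⊆ -0011-,000--1,0001--
  m8 ⊆ --1000,00-000
  m13 ⊆ -01101,00-101
  m20 ⊆ 0-010-,01-100
  m21 ⊆ 0-010- [E]
  m24 ⊆ --1000,011-00,0110-0
  m26 ⊆ 0110-0,01101-
  m27 ⊆ -11-11,01101-
  m28 ⊆ 01-100,011-00
  m31 ⊆ -11-11 [E]
  m33 ⊆ -00001,10-001
  m38 ⊆ -0011- [E]
  m39 ⊆ -0011-,1--111
  m40 ⊆ --1000,101-0-
  m41 ⊆ 10-001,101-0-
  m44 ⊆ 101-0- [E]
  m45 ⊆ -01101,101-0-,1011-1
  m47 ⊆ 1--111,1011-1
  m48 ⊆ 11-000 [E]
  m55 ⊆ 1--111 [E]
  m56 ⊆ --1000,11-000
  m59 ⊆ -11-11 [E]
  m63 ⊆ -11-11,1--111
E = {-0011-, -11-11, 0-010-, 000--1, 1--111, 101-0-, 11-000}
Petrick residual → -00001, -01101, 00-000, 01-100, 0110-0
Cover = b'c'd'e'f + b'c'de + b'cde'f + bcef + a'c'de' + a'b'd'e'f' + a'b'c'f + a'bde'f' + a'bcd'f' + adef + ab'ce' + abd'e'f'  |cover|=12

12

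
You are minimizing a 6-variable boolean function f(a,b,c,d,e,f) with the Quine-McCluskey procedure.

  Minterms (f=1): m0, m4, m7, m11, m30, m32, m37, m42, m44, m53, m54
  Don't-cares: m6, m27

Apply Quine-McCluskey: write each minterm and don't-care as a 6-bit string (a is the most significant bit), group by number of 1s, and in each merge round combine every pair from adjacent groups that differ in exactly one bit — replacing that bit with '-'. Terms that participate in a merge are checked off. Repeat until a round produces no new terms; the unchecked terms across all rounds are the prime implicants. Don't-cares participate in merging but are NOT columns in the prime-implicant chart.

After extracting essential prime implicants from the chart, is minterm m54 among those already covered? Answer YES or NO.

YES

Round 0: 000000✓ 000100✓ 000110✓ 000111✓ 001011✓ 011011✓ 011110 100000✓ 100101✓ 101010 101100 110101✓ 110110
Round 1: -00000 0-1011 000-00 0001-0 00011- 1-0101
PIs = {-00000, 0-1011, 000-00, 0001-0, 00011-, 011110, 1-0101, 101010, 101100, 110110}
Coverage chart:
  m0: -00000,000-00
  m4: 000-00,0001-0
  m7: 00011- ←essential
  m11: 0-1011 ←essential
  m30: 011110 ←essential
  m32: -00000 ←essential
  m37: 1-0101 ←essential
  m42: 101010 ←essential
  m44: 101100 ←essential
  m53: 1-0101 ←essential
  m54: 110110 ←essential
Essential: -00000, 0-1011, 00011-, 011110, 1-0101, 101010, 101100, 110110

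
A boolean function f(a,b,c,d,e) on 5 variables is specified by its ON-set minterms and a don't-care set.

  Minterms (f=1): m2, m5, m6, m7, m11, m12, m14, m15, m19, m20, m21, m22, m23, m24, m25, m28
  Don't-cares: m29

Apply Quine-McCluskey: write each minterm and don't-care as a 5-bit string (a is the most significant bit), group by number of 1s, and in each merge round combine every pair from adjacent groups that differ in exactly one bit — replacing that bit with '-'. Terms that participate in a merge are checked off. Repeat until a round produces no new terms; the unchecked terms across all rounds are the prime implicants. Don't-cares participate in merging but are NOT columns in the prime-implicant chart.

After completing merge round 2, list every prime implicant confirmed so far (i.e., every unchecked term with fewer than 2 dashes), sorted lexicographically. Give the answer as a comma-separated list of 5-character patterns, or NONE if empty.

-1100, 00-10, 01-11, 011-0, 10-11

Round 0: 00010✓ 00101✓ 00110✓ 00111✓ 01011✓ 01100✓ 01110✓ 01111✓ 10011✓ 10100✓ 10101✓ 10110✓ 10111✓ 11000✓ 11001✓ 11100✓ 11101✓
Round 1: -0101✓ -0110✓ -0111✓ -1100 0-110✓ 0-111✓ 00-10 001-1✓ 0011-✓ 01-11 011-0 0111-✓ 1-100✓ 1-101✓ 10-11 101-0✓ 101-1✓ 1010-✓ 1011-✓ 11-00✓ 11-01✓ 1100-✓ 1110-✓
Round 2: -01-1 -011- 0-11- 1-10- 101-- 11-0-
PIs = {-01-1, -011-, -1100, 0-11-, 00-10, 01-11, 011-0, 1-10-, 10-11, 101--, 11-0-}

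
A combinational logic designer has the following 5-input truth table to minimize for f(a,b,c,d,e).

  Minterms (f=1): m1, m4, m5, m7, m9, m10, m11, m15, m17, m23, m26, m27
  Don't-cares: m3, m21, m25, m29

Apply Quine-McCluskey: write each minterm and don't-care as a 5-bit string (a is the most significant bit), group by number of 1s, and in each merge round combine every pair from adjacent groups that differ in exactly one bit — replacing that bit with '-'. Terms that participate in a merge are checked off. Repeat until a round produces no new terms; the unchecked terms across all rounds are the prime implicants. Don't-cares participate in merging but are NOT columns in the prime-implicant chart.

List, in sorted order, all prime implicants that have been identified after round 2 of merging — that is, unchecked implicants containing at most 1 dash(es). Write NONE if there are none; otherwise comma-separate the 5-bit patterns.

size-2^0 implicants → 00001(✓)  00011(✓)  00100(✓)  00101(✓)  00111(✓)  01001(✓)  01010(✓)  01011(✓)  01111(✓)  10001(✓)  10101(✓)  10111(✓)  11001(✓)  11010(✓)  11011(✓)  11101(✓)
size-2^1 implicants → -0001(✓)  -0101(✓)  -0111(✓)  -1001(✓)  -1010(✓)  -1011(✓)  0-001(✓)  0-011(✓)  0-111(✓)  00-01(✓)  00-11(✓)  000-1(✓)  001-1(✓)  0010-  01-11(✓)  010-1(✓)  0101-(✓)  1-001(✓)  1-101(✓)  10-01(✓)  101-1(✓)  11-01(✓)  110-1(✓)  1101-(✓)
size-2^2 implicants → --001  -0-01  -01-1  -10-1  -101-  0--11  0-0-1  00--1  1--01
Unchecked terms (primes): --001, -0-01, -01-1, -10-1, -101-, 0--11, 0-0-1, 00--1, 0010-, 1--01

0010-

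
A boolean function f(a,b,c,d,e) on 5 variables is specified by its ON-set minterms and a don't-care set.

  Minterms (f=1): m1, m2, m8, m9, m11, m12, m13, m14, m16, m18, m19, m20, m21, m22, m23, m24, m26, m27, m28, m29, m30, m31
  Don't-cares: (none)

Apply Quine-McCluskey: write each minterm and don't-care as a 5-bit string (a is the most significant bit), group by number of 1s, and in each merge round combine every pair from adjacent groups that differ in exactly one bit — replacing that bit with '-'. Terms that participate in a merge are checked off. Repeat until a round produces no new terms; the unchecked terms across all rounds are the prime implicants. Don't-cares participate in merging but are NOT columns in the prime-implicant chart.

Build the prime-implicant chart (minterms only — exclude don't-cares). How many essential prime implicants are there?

6

Round 0: 00001✓ 00010✓ 01000✓ 01001✓ 01011✓ 01100✓ 01101✓ 01110✓ 10000✓ 10010✓ 10011✓ 10100✓ 10101✓ 10110✓ 10111✓ 11000✓ 11010✓ 11011✓ 11100✓ 11101✓ 11110✓ 11111✓
Round 1: -0010 -1000✓ -1011 -1100✓ -1101✓ -1110✓ 0-001 01-00✓ 01-01✓ 010-1 0100-✓ 011-0✓ 0110-✓ 1-000✓ 1-010✓ 1-011✓ 1-100✓ 1-101✓ 1-110✓ 1-111✓ 10-00✓ 10-10✓ 10-11✓ 100-0✓ 1001-✓ 101-0✓ 101-1✓ 1010-✓ 1011-✓ 11-00✓ 11-10✓ 11-11✓ 110-0✓ 1101-✓ 111-0✓ 111-1✓ 1110-✓ 1111-✓
Round 2: -1-00 -11-0 -110- 01-0- 1--00✓ 1--10✓ 1--11✓ 1-0-0✓ 1-01-✓ 1-1-0✓ 1-1-1✓ 1-10-✓ 1-11-✓ 10--0✓ 10-1-✓ 101--✓ 11--0✓ 11-1-✓ 111--✓
Round 3: 1---0 1--1- 1-1--
PIs = {-0010, -1-00, -1011, -11-0, -110-, 0-001, 01-0-, 010-1, 1---0, 1--1-, 1-1--}
Coverage chart:
  m1: 0-001 ←essential
  m2: -0010 ←essential
  m8: -1-00,01-0-
  m9: 0-001,01-0-,010-1
  m11: -1011,010-1
  m12: -1-00,-11-0,-110-,01-0-
  m13: -110-,01-0-
  m14: -11-0 ←essential
  m16: 1---0 ←essential
  m18: -0010,1---0,1--1-
  m19: 1--1- ←essential
  m20: 1---0,1-1--
  m21: 1-1-- ←essential
  m22: 1---0,1--1-,1-1--
  m23: 1--1-,1-1--
  m24: -1-00,1---0
  m26: 1---0,1--1-
  m27: -1011,1--1-
  m28: -1-00,-11-0,-110-,1---0,1-1--
  m29: -110-,1-1--
  m30: -11-0,1---0,1--1-,1-1--
  m31: 1--1-,1-1--
Essential: -0010, -11-0, 0-001, 1---0, 1--1-, 1-1--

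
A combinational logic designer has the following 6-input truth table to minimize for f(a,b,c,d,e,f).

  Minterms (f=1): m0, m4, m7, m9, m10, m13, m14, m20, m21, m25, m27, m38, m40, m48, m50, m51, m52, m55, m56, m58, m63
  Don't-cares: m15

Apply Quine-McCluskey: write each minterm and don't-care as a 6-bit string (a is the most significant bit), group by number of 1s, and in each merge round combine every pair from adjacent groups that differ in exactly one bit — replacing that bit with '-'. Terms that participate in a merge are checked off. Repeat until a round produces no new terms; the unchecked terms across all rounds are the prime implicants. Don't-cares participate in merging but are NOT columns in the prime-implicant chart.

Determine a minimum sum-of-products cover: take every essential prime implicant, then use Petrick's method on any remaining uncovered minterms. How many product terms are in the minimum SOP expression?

12

size-2^0 implicants → 000000(✓)  000100(✓)  000111(✓)  001001(✓)  001010(✓)  001101(✓)  001110(✓)  001111(✓)  010100(✓)  010101(✓)  011001(✓)  011011(✓)  100110  101000(✓)  110000(✓)  110010(✓)  110011(✓)  110100(✓)  110111(✓)  111000(✓)  111010(✓)  111111(✓)
size-2^1 implicants → -10100  0-0100  0-1001  00-111  000-00  001-01  001-10  0011-1  00111-  01010-  0110-1  1-1000  11-000(✓)  11-010(✓)  11-111  110-00  110-11  1100-0(✓)  11001-  1110-0(✓)
size-2^2 implicants → 11-0-0
Unchecked terms (primes): -10100, 0-0100, 0-1001, 00-111, 000-00, 001-01, 001-10, 0011-1, 00111-, 01010-, 0110-1, 1-1000, 100110, 11-0-0, 11-111, 110-00, 110-11, 11001-
Minterm coverage:
  m0 ⊆ 000-00 [E]
  m4 ⊆ 0-0100,000-00
  m7 ⊆ 00-111 [E]
  m9 ⊆ 0-1001,001-01
  m10 ⊆ 001-10 [E]
  m13 ⊆ 001-01,0011-1
  m14 ⊆ 001-10,00111-
  m20 ⊆ -10100,0-0100,01010-
  m21 ⊆ 01010- [E]
  m25 ⊆ 0-1001,0110-1
  m27 ⊆ 0110-1 [E]
  m38 ⊆ 100110 [E]
  m40 ⊆ 1-1000 [E]
  m48 ⊆ 11-0-0,110-00
  m50 ⊆ 11-0-0,11001-
  m51 ⊆ 110-11,11001-
  m52 ⊆ -10100,110-00
  m55 ⊆ 11-111,110-11
  m56 ⊆ 1-1000,11-0-0
  m58 ⊆ 11-0-0 [E]
  m63 ⊆ 11-111 [E]
E = {00-111, 000-00, 001-10, 01010-, 0110-1, 1-1000, 100110, 11-0-0, 11-111}
Petrick residual → -10100, 001-01, 110-11
Cover = bc'de'f' + a'b'def + a'b'c'e'f' + a'b'ce'f + a'b'cef' + a'bc'de' + a'bcd'f + acd'e'f' + ab'c'def' + abd'f' + abdef + abc'ef  |cover|=12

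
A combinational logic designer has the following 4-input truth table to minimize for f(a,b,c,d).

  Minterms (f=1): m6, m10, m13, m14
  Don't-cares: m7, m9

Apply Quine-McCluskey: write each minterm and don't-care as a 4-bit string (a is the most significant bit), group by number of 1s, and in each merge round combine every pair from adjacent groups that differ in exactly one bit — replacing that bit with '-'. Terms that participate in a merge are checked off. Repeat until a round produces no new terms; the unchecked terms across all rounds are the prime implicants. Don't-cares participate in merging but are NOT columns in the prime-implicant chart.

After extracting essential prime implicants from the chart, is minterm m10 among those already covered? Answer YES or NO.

size-2^0 implicants → 0110(✓)  0111(✓)  1001(✓)  1010(✓)  1101(✓)  1110(✓)
size-2^1 implicants → -110  011-  1-01  1-10
Unchecked terms (primes): -110, 011-, 1-01, 1-10
Minterm coverage:
  m6 ⊆ -110,011-
  m10 ⊆ 1-10 [E]
  m13 ⊆ 1-01 [E]
  m14 ⊆ -110,1-10
E = {1-01, 1-10}

YES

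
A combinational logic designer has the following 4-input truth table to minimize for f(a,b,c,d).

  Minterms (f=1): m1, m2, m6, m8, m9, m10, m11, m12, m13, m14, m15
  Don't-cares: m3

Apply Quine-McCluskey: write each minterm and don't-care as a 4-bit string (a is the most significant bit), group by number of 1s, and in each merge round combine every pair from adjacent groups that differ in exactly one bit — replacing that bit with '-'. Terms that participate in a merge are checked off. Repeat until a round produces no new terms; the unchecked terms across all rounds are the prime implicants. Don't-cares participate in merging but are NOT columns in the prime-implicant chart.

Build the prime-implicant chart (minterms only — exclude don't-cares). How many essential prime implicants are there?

Round 0: 0001✓ 0010✓ 0011✓ 0110✓ 1000✓ 1001✓ 1010✓ 1011✓ 1100✓ 1101✓ 1110✓ 1111✓
Round 1: -001✓ -010✓ -011✓ -110✓ 0-10✓ 00-1✓ 001-✓ 1-00✓ 1-01✓ 1-10✓ 1-11✓ 10-0✓ 10-1✓ 100-✓ 101-✓ 11-0✓ 11-1✓ 110-✓ 111-✓
Round 2: --10 -0-1 -01- 1--0✓ 1--1✓ 1-0-✓ 1-1-✓ 10--✓ 11--✓
Round 3: 1---
PIs = {--10, -0-1, -01-, 1---}
Coverage chart:
  m1: -0-1 ←essential
  m2: --10,-01-
  m6: --10 ←essential
  m8: 1--- ←essential
  m9: -0-1,1---
  m10: --10,-01-,1---
  m11: -0-1,-01-,1---
  m12: 1--- ←essential
  m13: 1--- ←essential
  m14: --10,1---
  m15: 1--- ←essential
Essential: --10, -0-1, 1---

3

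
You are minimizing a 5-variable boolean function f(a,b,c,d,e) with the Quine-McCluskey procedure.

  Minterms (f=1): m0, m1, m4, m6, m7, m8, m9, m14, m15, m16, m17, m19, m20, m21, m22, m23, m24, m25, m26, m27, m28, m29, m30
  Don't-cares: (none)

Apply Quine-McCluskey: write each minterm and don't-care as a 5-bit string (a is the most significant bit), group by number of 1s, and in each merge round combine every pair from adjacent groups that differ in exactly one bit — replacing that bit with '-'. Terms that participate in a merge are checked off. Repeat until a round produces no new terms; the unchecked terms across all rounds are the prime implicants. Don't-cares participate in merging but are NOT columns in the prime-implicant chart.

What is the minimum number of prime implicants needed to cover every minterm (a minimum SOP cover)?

Round 0: 00000✓ 00001✓ 00100✓ 00110✓ 00111✓ 01000✓ 01001✓ 01110✓ 01111✓ 10000✓ 10001✓ 10011✓ 10100✓ 10101✓ 10110✓ 10111✓ 11000✓ 11001✓ 11010✓ 11011✓ 11100✓ 11101✓ 11110✓
Round 1: -0000✓ -0001✓ -0100✓ -0110✓ -0111✓ -1000✓ -1001✓ -1110✓ 0-000✓ 0-001✓ 0-110✓ 0-111✓ 00-00✓ 0000-✓ 001-0✓ 0011-✓ 0100-✓ 0111-✓ 1-000✓ 1-001✓ 1-011✓ 1-100✓ 1-101✓ 1-110✓ 10-00✓ 10-01✓ 10-11✓ 100-1✓ 1000-✓ 101-0✓ 101-1✓ 1010-✓ 1011-✓ 11-00✓ 11-01✓ 11-10✓ 110-0✓ 110-1✓ 1100-✓ 1101-✓ 111-0✓ 1110-✓
Round 2: --000✓ --001✓ --110 -0-00 -000-✓ -01-0 -011- -100-✓ 0-00-✓ 0-11- 1--00✓ 1--01✓ 1-0-1 1-00-✓ 1-1-0 1-10-✓ 10--1 10-0-✓ 101-- 11--0 11-0-✓ 110--
Round 3: --00- 1--0-
PIs = {--00-, --110, -0-00, -01-0, -011-, 0-11-, 1--0-, 1-0-1, 1-1-0, 10--1, 101--, 11--0, 110--}
Coverage chart:
  m0: --00-,-0-00
  m1: --00- ←essential
  m4: -0-00,-01-0
  m6: --110,-01-0,-011-,0-11-
  m7: -011-,0-11-
  m8: --00- ←essential
  m9: --00- ←essential
  m14: --110,0-11-
  m15: 0-11- ←essential
  m16: --00-,-0-00,1--0-
  m17: --00-,1--0-,1-0-1,10--1
  m19: 1-0-1,10--1
  m20: -0-00,-01-0,1--0-,1-1-0,101--
  m21: 1--0-,10--1,101--
  m22: --110,-01-0,-011-,1-1-0,101--
  m23: -011-,10--1,101--
  m24: --00-,1--0-,11--0,110--
  m25: --00-,1--0-,1-0-1,110--
  m26: 11--0,110--
  m27: 1-0-1,110--
  m28: 1--0-,1-1-0,11--0
  m29: 1--0- ←essential
  m30: --110,1-1-0,11--0
Essential: --00-, 0-11-, 1--0-
Petrick residual → --110, -0-00, 10--1, 110--
Min cover (7 terms): c'd' + cde' + b'd'e' + a'cd + ad' + ab'e + abc'

7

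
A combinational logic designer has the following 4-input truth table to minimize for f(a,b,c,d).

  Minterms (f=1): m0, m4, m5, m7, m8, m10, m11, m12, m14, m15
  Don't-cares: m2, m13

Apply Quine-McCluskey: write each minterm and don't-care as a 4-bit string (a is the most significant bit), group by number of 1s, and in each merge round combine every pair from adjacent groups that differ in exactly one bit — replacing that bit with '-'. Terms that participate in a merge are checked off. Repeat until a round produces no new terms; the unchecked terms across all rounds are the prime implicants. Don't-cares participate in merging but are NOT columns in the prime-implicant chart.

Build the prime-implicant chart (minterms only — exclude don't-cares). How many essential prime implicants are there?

[col 0] 0000*, 0010*, 0100*, 0101*, 0111*, 1000*, 1010*, 1011*, 1100*, 1101*, 1110*, 1111*
[col 1] -000*, -010*, -100*, -101*, -111*, 0-00*, 00-0*, 01-1*, 010-*, 1-00*, 1-10*, 1-11*, 10-0*, 101-*, 11-0*, 11-1*, 110-*, 111-*
[col 2] --00, -0-0, -1-1, -10-, 1--0, 1-1-, 11--
Prime implicants: --00, -0-0, -1-1, -10-, 1--0, 1-1-, 11--
PI chart (minterm → PIs covering it):
  0 | --00,-0-0
  4 | --00,-10-
  5 | -1-1,-10-
  7 | -1-1  (sole → essential)
  8 | --00,-0-0,1--0
  10 | -0-0,1--0,1-1-
  11 | 1-1-  (sole → essential)
  12 | --00,-10-,1--0,11--
  14 | 1--0,1-1-,11--
  15 | -1-1,1-1-,11--
Essential prime implicants: -1-1, 1-1-

2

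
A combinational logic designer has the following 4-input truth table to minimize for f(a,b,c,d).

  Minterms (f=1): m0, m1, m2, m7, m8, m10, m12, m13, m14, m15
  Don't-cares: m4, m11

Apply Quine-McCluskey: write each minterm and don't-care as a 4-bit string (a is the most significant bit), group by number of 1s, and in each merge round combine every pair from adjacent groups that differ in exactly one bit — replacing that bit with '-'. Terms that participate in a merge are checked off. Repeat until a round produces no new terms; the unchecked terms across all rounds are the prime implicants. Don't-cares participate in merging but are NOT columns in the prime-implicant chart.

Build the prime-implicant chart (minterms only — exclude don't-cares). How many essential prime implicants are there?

Round 0: 0000✓ 0001✓ 0010✓ 0100✓ 0111✓ 1000✓ 1010✓ 1011✓ 1100✓ 1101✓ 1110✓ 1111✓
Round 1: -000✓ -010✓ -100✓ -111 0-00✓ 00-0✓ 000- 1-00✓ 1-10✓ 1-11✓ 10-0✓ 101-✓ 11-0✓ 11-1✓ 110-✓ 111-✓
Round 2: --00 -0-0 1--0 1-1- 11--
PIs = {--00, -0-0, -111, 000-, 1--0, 1-1-, 11--}
Coverage chart:
  m0: --00,-0-0,000-
  m1: 000- ←essential
  m2: -0-0 ←essential
  m7: -111 ←essential
  m8: --00,-0-0,1--0
  m10: -0-0,1--0,1-1-
  m12: --00,1--0,11--
  m13: 11-- ←essential
  m14: 1--0,1-1-,11--
  m15: -111,1-1-,11--
Essential: -0-0, -111, 000-, 11--

4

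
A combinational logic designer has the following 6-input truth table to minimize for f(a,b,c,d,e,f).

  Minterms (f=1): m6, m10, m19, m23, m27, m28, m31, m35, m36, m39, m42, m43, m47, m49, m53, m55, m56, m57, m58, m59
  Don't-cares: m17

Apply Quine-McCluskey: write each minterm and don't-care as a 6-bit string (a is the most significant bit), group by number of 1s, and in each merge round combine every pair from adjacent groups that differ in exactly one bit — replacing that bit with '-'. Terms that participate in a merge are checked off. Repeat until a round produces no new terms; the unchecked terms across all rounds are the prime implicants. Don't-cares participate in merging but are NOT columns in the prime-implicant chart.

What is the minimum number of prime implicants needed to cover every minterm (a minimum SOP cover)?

[col 0] 000110, 001010*, 010001*, 010011*, 010111*, 011011*, 011100, 011111*, 100011*, 100100, 100111*, 101010*, 101011*, 101111*, 110001*, 110101*, 110111*, 111000*, 111001*, 111010*, 111011*
[col 1] -01010, -10001, -10111, -11011, 01-011*, 01-111*, 010-11*, 0100-1, 011-11*, 1-0111, 1-1010*, 1-1011*, 10-011*, 10-111*, 100-11*, 101-11*, 10101-*, 11-001, 110-01, 1101-1, 1110-0*, 1110-1*, 11100-*, 11101-*
[col 2] 01--11, 1-101-, 10--11, 1110--
Prime implicants: -01010, -10001, -10111, -11011, 000110, 01--11, 0100-1, 011100, 1-0111, 1-101-, 10--11, 100100, 11-001, 110-01, 1101-1, 1110--
PI chart (minterm → PIs covering it):
  6 | 000110  (sole → essential)
  10 | -01010  (sole → essential)
  19 | 01--11,0100-1
  23 | -10111,01--11
  27 | -11011,01--11
  28 | 011100  (sole → essential)
  31 | 01--11  (sole → essential)
  35 | 10--11  (sole → essential)
  36 | 100100  (sole → essential)
  39 | 1-0111,10--11
  42 | -01010,1-101-
  43 | 1-101-,10--11
  47 | 10--11  (sole → essential)
  49 | -10001,11-001,110-01
  53 | 110-01,1101-1
  55 | -10111,1-0111,1101-1
  56 | 1110--  (sole → essential)
  57 | 11-001,1110--
  58 | 1-101-,1110--
  59 | -11011,1-101-,1110--
Essential prime implicants: -01010, 000110, 01--11, 011100, 10--11, 100100, 1110--
Petrick residual → -10001, 1101-1
Minimum SOP uses 9 PIs: b'cd'ef' + bc'd'e'f + a'b'c'def' + a'bef + a'bcde'f' + ab'ef + ab'c'de'f' + abc'df + abcd'

9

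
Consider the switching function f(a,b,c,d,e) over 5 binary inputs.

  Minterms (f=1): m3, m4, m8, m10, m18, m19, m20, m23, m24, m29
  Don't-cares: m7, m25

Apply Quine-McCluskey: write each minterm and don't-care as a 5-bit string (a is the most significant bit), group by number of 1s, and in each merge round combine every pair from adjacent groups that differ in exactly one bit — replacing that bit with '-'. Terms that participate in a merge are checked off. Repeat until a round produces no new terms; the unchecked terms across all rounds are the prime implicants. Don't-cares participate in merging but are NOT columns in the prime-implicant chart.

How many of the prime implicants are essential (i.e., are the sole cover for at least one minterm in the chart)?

[col 0] 00011*, 00100*, 00111*, 01000*, 01010*, 10010*, 10011*, 10100*, 10111*, 11000*, 11001*, 11101*
[col 1] -0011*, -0100, -0111*, -1000, 00-11*, 010-0, 10-11*, 1001-, 11-01, 1100-
[col 2] -0-11
Prime implicants: -0-11, -0100, -1000, 010-0, 1001-, 11-01, 1100-
PI chart (minterm → PIs covering it):
  3 | -0-11  (sole → essential)
  4 | -0100  (sole → essential)
  8 | -1000,010-0
  10 | 010-0  (sole → essential)
  18 | 1001-  (sole → essential)
  19 | -0-11,1001-
  20 | -0100  (sole → essential)
  23 | -0-11  (sole → essential)
  24 | -1000,1100-
  29 | 11-01  (sole → essential)
Essential prime implicants: -0-11, -0100, 010-0, 1001-, 11-01

5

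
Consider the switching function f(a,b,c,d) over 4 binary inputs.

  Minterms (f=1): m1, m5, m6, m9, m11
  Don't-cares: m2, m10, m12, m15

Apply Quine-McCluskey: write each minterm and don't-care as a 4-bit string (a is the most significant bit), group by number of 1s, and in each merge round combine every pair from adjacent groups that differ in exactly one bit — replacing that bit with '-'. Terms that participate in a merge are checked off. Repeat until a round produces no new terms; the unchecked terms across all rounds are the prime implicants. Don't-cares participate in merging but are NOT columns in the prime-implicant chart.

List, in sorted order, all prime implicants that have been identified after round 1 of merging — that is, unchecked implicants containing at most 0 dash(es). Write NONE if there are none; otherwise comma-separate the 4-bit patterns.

size-2^0 implicants → 0001(✓)  0010(✓)  0101(✓)  0110(✓)  1001(✓)  1010(✓)  1011(✓)  1100  1111(✓)
size-2^1 implicants → -001  -010  0-01  0-10  1-11  10-1  101-
Unchecked terms (primes): -001, -010, 0-01, 0-10, 1-11, 10-1, 101-, 1100

1100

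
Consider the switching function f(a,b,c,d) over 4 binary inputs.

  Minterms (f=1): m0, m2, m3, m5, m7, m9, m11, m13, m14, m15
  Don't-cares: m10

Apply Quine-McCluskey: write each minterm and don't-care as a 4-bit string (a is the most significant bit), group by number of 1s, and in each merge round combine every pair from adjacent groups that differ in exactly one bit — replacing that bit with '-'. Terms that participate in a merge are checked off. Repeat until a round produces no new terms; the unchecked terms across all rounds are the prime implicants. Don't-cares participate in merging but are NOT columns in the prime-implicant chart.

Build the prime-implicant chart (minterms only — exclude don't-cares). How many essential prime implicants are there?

[col 0] 0000*, 0010*, 0011*, 0101*, 0111*, 1001*, 1010*, 1011*, 1101*, 1110*, 1111*
[col 1] -010*, -011*, -101*, -111*, 0-11*, 00-0, 001-*, 01-1*, 1-01*, 1-10*, 1-11*, 10-1*, 101-*, 11-1*, 111-*
[col 2] --11, -01-, -1-1, 1--1, 1-1-
Prime implicants: --11, -01-, -1-1, 00-0, 1--1, 1-1-
PI chart (minterm → PIs covering it):
  0 | 00-0  (sole → essential)
  2 | -01-,00-0
  3 | --11,-01-
  5 | -1-1  (sole → essential)
  7 | --11,-1-1
  9 | 1--1  (sole → essential)
  11 | --11,-01-,1--1,1-1-
  13 | -1-1,1--1
  14 | 1-1-  (sole → essential)
  15 | --11,-1-1,1--1,1-1-
Essential prime implicants: -1-1, 00-0, 1--1, 1-1-

4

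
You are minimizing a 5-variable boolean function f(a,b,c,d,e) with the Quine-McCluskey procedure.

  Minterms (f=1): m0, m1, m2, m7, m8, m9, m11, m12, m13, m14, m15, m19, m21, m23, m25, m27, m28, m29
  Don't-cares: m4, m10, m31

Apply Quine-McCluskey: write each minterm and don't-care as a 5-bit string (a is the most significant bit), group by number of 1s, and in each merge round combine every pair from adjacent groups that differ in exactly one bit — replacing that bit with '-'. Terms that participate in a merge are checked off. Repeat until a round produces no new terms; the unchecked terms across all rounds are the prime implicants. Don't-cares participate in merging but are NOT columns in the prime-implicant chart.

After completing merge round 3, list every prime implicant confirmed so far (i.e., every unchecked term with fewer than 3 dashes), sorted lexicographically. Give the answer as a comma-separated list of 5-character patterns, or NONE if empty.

Round 0: 00000✓ 00001✓ 00010✓ 00100✓ 00111✓ 01000✓ 01001✓ 01010✓ 01011✓ 01100✓ 01101✓ 01110✓ 01111✓ 10011✓ 10101✓ 10111✓ 11001✓ 11011✓ 11100✓ 11101✓ 11111✓
Round 1: -0111✓ -1001✓ -1011✓ -1100✓ -1101✓ -1111✓ 0-000✓ 0-001✓ 0-010✓ 0-100✓ 0-111✓ 00-00✓ 000-0✓ 0000-✓ 01-00✓ 01-01✓ 01-10✓ 01-11✓ 010-0✓ 010-1✓ 0100-✓ 0101-✓ 011-0✓ 011-1✓ 0110-✓ 0111-✓ 1-011✓ 1-101✓ 1-111✓ 10-11✓ 101-1✓ 11-01✓ 11-11✓ 110-1✓ 111-1✓ 1110-✓
Round 2: --111 -1-01✓ -1-11✓ -10-1✓ -11-1✓ -110- 0--00 0-0-0 0-00- 01--0✓ 01--1✓ 01-0-✓ 01-1-✓ 010--✓ 011--✓ 1--11 1-1-1 11--1✓
Round 3: -1--1 01---
PIs = {--111, -1--1, -110-, 0--00, 0-0-0, 0-00-, 01---, 1--11, 1-1-1}

--111, -110-, 0--00, 0-0-0, 0-00-, 1--11, 1-1-1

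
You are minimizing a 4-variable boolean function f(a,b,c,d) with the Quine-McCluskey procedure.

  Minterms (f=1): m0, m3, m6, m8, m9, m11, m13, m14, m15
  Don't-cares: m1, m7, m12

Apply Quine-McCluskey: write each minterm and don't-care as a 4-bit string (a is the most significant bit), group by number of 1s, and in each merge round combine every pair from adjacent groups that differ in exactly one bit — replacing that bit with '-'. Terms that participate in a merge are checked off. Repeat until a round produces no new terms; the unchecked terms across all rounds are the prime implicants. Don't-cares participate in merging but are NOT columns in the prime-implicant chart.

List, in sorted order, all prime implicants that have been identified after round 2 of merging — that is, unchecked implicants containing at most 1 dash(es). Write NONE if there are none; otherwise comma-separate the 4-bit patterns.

NONE

Round 0: 0000✓ 0001✓ 0011✓ 0110✓ 0111✓ 1000✓ 1001✓ 1011✓ 1100✓ 1101✓ 1110✓ 1111✓
Round 1: -000✓ -001✓ -011✓ -110✓ -111✓ 0-11✓ 00-1✓ 000-✓ 011-✓ 1-00✓ 1-01✓ 1-11✓ 10-1✓ 100-✓ 11-0✓ 11-1✓ 110-✓ 111-✓
Round 2: --11 -0-1 -00- -11- 1--1 1-0- 11--
PIs = {--11, -0-1, -00-, -11-, 1--1, 1-0-, 11--}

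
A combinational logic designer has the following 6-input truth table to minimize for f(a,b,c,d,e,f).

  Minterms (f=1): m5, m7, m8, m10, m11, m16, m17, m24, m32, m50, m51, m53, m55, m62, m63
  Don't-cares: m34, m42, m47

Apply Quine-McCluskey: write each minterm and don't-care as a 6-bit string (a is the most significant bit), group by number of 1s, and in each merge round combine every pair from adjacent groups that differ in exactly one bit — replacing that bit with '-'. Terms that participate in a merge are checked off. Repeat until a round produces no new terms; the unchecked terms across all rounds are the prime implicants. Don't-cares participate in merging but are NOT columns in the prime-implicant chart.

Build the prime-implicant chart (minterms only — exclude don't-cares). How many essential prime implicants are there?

Round 0: 000101✓ 000111✓ 001000✓ 001010✓ 001011✓ 010000✓ 010001✓ 011000✓ 100000✓ 100010✓ 101010✓ 101111✓ 110010✓ 110011✓ 110101✓ 110111✓ 111110✓ 111111✓
Round 1: -01010 0-1000 0001-1 0010-0 00101- 01-000 01000- 1-0010 1-1111 10-010 1000-0 11-111 110-11 11001- 1101-1 11111-
PIs = {-01010, 0-1000, 0001-1, 0010-0, 00101-, 01-000, 01000-, 1-0010, 1-1111, 10-010, 1000-0, 11-111, 110-11, 11001-, 1101-1, 11111-}
Coverage chart:
  m5: 0001-1 ←essential
  m7: 0001-1 ←essential
  m8: 0-1000,0010-0
  m10: -01010,0010-0,00101-
  m11: 00101- ←essential
  m16: 01-000,01000-
  m17: 01000- ←essential
  m24: 0-1000,01-000
  m32: 1000-0 ←essential
  m50: 1-0010,11001-
  m51: 110-11,11001-
  m53: 1101-1 ←essential
  m55: 11-111,110-11,1101-1
  m62: 11111- ←essential
  m63: 1-1111,11-111,11111-
Essential: 0001-1, 00101-, 01000-, 1000-0, 1101-1, 11111-

6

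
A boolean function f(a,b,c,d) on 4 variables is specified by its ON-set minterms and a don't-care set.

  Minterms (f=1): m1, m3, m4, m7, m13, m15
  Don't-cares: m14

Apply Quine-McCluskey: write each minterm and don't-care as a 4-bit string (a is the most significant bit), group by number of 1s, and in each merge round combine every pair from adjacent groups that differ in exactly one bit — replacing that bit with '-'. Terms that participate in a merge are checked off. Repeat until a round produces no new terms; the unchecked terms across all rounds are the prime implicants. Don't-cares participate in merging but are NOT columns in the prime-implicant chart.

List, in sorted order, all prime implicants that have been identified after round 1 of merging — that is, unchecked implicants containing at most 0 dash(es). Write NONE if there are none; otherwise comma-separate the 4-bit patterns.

0100

Round 0: 0001✓ 0011✓ 0100 0111✓ 1101✓ 1110✓ 1111✓
Round 1: -111 0-11 00-1 11-1 111-
PIs = {-111, 0-11, 00-1, 0100, 11-1, 111-}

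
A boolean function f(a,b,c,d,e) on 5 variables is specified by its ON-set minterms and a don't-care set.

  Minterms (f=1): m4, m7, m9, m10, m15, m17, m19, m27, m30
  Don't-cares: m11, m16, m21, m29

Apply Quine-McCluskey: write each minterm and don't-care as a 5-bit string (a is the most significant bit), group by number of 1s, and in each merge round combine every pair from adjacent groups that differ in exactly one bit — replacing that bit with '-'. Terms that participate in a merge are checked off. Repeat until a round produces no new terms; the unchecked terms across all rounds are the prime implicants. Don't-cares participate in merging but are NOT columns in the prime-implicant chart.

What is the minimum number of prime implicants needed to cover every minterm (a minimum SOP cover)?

7

size-2^0 implicants → 00100  00111(✓)  01001(✓)  01010(✓)  01011(✓)  01111(✓)  10000(✓)  10001(✓)  10011(✓)  10101(✓)  11011(✓)  11101(✓)  11110
size-2^1 implicants → -1011  0-111  01-11  010-1  0101-  1-011  1-101  10-01  100-1  1000-
Unchecked terms (primes): -1011, 0-111, 00100, 01-11, 010-1, 0101-, 1-011, 1-101, 10-01, 100-1, 1000-, 11110
Minterm coverage:
  m4 ⊆ 00100 [E]
  m7 ⊆ 0-111 [E]
  m9 ⊆ 010-1 [E]
  m10 ⊆ 0101- [E]
  m15 ⊆ 0-111,01-11
  m17 ⊆ 10-01,100-1,1000-
  m19 ⊆ 1-011,100-1
  m27 ⊆ -1011,1-011
  m30 ⊆ 11110 [E]
E = {0-111, 00100, 010-1, 0101-, 11110}
Petrick residual → -1011, 100-1
Cover = bc'de + a'cde + a'b'cd'e' + a'bc'e + a'bc'd + ab'c'e + abcde'  |cover|=7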